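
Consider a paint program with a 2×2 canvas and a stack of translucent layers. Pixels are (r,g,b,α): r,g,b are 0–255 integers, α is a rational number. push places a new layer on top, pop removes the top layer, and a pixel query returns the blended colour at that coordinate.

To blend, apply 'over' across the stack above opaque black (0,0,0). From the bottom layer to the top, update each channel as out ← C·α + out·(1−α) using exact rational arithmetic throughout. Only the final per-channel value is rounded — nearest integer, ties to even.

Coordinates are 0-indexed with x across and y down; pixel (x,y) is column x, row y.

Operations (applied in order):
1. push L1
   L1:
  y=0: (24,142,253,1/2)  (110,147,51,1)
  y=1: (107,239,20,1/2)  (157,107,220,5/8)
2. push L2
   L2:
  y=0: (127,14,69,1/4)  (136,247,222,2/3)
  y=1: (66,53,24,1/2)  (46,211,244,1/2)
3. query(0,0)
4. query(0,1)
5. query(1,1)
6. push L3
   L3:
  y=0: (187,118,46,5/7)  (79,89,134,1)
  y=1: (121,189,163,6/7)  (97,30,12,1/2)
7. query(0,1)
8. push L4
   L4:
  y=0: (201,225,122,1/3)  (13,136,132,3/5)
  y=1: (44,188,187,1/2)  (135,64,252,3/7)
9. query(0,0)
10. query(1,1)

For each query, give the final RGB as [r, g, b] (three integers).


at x=0,y=0 over L1,L2:
L1 α=1/2: [12, 71, 253/2]
L2 α=1/4: [163/4, 227/4, 897/8]
→ [41, 57, 112]

at x=0,y=1 over L1,L2:
L1 α=1/2: [107/2, 239/2, 10]
L2 α=1/2: [239/4, 345/4, 17]
rounded: [60, 86, 17]

at x=1,y=1 over L1,L2:
L1 α=5/8: [785/8, 535/8, 275/2]
L2 α=1/2: [1153/16, 2223/16, 763/4]
rounded: [72, 139, 191]

at x=0,y=1 over L1,L2,L3:
+L1 (α=1/2) → [107/2, 239/2, 10]
+L2 (α=1/2) → [239/4, 345/4, 17]
+L3 (α=6/7) → [449/4, 4881/28, 995/7]
→ [112, 174, 142]

at x=0,y=0 over L1,L2,L3,L4:
L1 α=1/2: [12, 71, 253/2]
L2 α=1/4: [163/4, 227/4, 897/8]
L3 α=5/7: [2033/14, 201/2, 1817/28]
L4 α=1/3: [3440/21, 142, 1175/14]
rounded: [164, 142, 84]

at x=1,y=1 over L1,L2,L3,L4:
after L1 α=5/8: [785/8, 535/8, 275/2]
after L2 α=1/2: [1153/16, 2223/16, 763/4]
after L3 α=1/2: [2705/32, 2703/32, 811/8]
after L4 α=3/7: [5945/56, 4239/56, 2323/14]
= [106, 76, 166]


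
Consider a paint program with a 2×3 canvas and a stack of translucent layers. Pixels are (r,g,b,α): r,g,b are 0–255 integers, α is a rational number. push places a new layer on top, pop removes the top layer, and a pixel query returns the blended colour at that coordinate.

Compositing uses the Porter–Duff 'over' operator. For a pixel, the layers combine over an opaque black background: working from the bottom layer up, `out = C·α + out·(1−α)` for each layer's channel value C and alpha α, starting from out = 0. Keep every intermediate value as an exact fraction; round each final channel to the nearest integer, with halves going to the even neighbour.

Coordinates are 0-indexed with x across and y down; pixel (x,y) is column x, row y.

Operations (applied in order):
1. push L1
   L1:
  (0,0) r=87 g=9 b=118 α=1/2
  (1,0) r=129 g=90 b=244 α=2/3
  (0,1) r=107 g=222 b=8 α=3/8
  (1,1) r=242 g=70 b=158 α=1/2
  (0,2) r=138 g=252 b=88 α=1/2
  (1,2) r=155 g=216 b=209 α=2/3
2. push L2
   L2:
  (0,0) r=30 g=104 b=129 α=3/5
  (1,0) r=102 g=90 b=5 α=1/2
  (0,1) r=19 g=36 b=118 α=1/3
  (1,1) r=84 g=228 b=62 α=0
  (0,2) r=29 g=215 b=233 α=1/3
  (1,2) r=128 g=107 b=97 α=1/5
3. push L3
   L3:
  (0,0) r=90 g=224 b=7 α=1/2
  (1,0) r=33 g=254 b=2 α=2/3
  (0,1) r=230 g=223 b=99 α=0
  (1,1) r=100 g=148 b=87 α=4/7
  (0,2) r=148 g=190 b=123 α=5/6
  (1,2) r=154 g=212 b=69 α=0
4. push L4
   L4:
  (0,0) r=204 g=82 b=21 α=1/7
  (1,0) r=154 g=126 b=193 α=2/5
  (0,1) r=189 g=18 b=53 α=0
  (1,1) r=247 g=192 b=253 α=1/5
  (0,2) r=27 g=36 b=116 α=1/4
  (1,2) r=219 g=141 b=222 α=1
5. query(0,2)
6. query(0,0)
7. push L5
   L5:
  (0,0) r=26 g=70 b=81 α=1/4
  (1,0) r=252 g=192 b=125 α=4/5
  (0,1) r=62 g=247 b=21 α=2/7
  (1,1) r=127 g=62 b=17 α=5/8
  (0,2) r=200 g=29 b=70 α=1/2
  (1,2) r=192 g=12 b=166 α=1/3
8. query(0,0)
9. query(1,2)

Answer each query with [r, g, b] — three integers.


query (0,2) [L1,L2,L3,L4] — begin 0,0,0
after L1 α=1/2: [69, 126, 44]
after L2 α=1/3: [167/3, 467/3, 107]
after L3 α=5/6: [2387/18, 3317/18, 361/3]
after L4 α=1/4: [2549/24, 3533/24, 477/4]
→ [106, 147, 119]

(0,0) stack=L1,L2,L3,L4; from [0,0,0]:
L1 α=1/2: [87/2, 9/2, 59]
L2 α=3/5: [177/5, 321/5, 101]
L3 α=1/2: [627/10, 1441/10, 54]
L4 α=1/7: [2901/35, 4733/35, 345/7]
→ [83, 135, 49]

at x=0,y=0 over L1,L2,L3,L4,L5:
after L1 α=1/2: [87/2, 9/2, 59]
after L2 α=3/5: [177/5, 321/5, 101]
after L3 α=1/2: [627/10, 1441/10, 54]
after L4 α=1/7: [2901/35, 4733/35, 345/7]
after L5 α=1/4: [9613/140, 16649/140, 801/14]
rounded: [69, 119, 57]

(1,2) stack=L1,L2,L3,L4,L5; from [0,0,0]:
L1 α=2/3: [310/3, 144, 418/3]
L2 α=1/5: [1624/15, 683/5, 1963/15]
L3 α=0: [1624/15, 683/5, 1963/15]
L4 α=1: [219, 141, 222]
L5 α=1/3: [210, 98, 610/3]
= [210, 98, 203]


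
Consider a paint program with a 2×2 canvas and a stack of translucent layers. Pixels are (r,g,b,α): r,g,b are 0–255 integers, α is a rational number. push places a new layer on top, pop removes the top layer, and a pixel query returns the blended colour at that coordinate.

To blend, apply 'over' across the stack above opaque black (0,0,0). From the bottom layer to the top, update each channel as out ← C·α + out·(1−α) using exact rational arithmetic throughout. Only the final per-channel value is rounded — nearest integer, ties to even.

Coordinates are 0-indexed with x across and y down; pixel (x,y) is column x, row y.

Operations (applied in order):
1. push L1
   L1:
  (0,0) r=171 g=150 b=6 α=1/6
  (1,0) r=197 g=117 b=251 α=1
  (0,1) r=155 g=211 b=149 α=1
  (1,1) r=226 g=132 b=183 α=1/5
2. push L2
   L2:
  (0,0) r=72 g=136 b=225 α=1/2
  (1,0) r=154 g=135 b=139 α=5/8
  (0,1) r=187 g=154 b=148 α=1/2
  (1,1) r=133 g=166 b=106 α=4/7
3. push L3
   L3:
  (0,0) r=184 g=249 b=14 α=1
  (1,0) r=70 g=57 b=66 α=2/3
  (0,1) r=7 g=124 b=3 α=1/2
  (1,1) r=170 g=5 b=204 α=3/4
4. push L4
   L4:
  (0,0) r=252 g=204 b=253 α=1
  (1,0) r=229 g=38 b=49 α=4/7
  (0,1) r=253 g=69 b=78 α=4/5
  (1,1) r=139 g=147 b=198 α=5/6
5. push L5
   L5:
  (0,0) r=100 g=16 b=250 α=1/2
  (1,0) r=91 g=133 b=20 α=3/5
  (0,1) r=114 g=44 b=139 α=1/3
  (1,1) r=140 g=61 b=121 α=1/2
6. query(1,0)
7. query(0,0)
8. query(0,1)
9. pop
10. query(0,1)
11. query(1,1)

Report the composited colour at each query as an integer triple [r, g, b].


query (1,0) [L1,L2,L3,L4,L5] — begin 0,0,0
L1 α=1: [197, 117, 251]
L2 α=5/8: [1361/8, 513/4, 181]
L3 α=2/3: [827/8, 323/4, 313/3]
L4 α=4/7: [9809/56, 1577/28, 509/7]
L5 α=3/5: [17453/140, 7163/70, 1438/35]
rounded: [125, 102, 41]

at x=0,y=0 over L1,L2,L3,L4,L5:
L1 α=1/6: [57/2, 25, 1]
L2 α=1/2: [201/4, 161/2, 113]
L3 α=1: [184, 249, 14]
L4 α=1: [252, 204, 253]
L5 α=1/2: [176, 110, 503/2]
= [176, 110, 252]

query (0,1) [L1,L2,L3,L4,L5] — begin 0,0,0
after L1 α=1: [155, 211, 149]
after L2 α=1/2: [171, 365/2, 297/2]
after L3 α=1/2: [89, 613/4, 303/4]
after L4 α=4/5: [1101/5, 1717/20, 1551/20]
after L5 α=1/3: [924/5, 719/10, 2941/30]
→ [185, 72, 98]

(0,1) stack=L1,L2,L3,L4; from [0,0,0]:
L1 α=1: [155, 211, 149]
L2 α=1/2: [171, 365/2, 297/2]
L3 α=1/2: [89, 613/4, 303/4]
L4 α=4/5: [1101/5, 1717/20, 1551/20]
rounded: [220, 86, 78]

query (1,1) [L1,L2,L3,L4] — begin 0,0,0
+L1 (α=1/5) → [226/5, 132/5, 183/5]
+L2 (α=4/7) → [3338/35, 3716/35, 2669/35]
+L3 (α=3/4) → [5297/35, 4241/140, 24089/140]
+L4 (α=5/6) → [4937/35, 107141/840, 162689/840]
→ [141, 128, 194]


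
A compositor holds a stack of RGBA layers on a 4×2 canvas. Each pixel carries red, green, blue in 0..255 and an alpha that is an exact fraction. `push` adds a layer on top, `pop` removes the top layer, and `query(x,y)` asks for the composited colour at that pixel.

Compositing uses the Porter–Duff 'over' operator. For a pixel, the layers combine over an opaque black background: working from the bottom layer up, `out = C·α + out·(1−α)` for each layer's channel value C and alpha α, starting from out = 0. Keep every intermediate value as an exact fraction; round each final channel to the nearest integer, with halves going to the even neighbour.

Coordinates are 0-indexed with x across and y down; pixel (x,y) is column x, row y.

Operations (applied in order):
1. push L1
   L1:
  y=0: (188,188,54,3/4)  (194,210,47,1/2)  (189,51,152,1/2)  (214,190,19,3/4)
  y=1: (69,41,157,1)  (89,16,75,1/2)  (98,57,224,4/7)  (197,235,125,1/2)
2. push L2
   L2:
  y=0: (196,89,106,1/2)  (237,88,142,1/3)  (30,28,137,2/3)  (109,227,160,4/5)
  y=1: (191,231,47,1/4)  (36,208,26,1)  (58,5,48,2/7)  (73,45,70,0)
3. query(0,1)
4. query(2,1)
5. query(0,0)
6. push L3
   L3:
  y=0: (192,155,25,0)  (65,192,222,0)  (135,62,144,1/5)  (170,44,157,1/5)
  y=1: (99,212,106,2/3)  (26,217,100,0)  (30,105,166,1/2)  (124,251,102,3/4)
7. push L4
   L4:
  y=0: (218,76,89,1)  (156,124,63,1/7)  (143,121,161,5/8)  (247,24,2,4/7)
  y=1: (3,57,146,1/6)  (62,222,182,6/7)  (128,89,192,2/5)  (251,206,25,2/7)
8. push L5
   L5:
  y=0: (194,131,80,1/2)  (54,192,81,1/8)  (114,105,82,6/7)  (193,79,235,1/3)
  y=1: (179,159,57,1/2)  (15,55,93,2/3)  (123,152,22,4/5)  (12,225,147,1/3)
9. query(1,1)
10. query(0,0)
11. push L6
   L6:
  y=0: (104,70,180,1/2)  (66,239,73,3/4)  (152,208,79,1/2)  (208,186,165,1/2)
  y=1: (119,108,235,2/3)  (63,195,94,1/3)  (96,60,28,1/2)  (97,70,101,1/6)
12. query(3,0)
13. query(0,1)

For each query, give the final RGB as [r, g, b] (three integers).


at x=0,y=1 over L1,L2:
+L1 (α=1) → [69, 41, 157]
+L2 (α=1/4) → [199/2, 177/2, 259/2]
rounded: [100, 88, 130]

at x=2,y=1 over L1,L2:
+L1 (α=4/7) → [56, 228/7, 128]
+L2 (α=2/7) → [396/7, 1210/49, 736/7]
= [57, 25, 105]

query (0,0) [L1,L2] — begin 0,0,0
+L1 (α=3/4) → [141, 141, 81/2]
+L2 (α=1/2) → [337/2, 115, 293/4]
= [168, 115, 73]

(1,1) stack=L1,L2,L3,L4,L5; from [0,0,0]:
after L1 α=1/2: [89/2, 8, 75/2]
after L2 α=1: [36, 208, 26]
after L3 α=0: [36, 208, 26]
after L4 α=6/7: [408/7, 220, 1118/7]
after L5 α=2/3: [206/7, 110, 2420/21]
rounded: [29, 110, 115]

query (0,0) [L1,L2,L3,L4,L5] — begin 0,0,0
after L1 α=3/4: [141, 141, 81/2]
after L2 α=1/2: [337/2, 115, 293/4]
after L3 α=0: [337/2, 115, 293/4]
after L4 α=1: [218, 76, 89]
after L5 α=1/2: [206, 207/2, 169/2]
→ [206, 104, 84]

query (3,0) [L1,L2,L3,L4,L5,L6] — begin 0,0,0
after L1 α=3/4: [321/2, 285/2, 57/4]
after L2 α=4/5: [1193/10, 2101/10, 2617/20]
after L3 α=1/5: [3236/25, 4422/25, 3402/25]
after L4 α=4/7: [34408/175, 2238/25, 10406/175]
after L5 α=1/3: [34197/175, 6451/75, 61937/525]
after L6 α=1/2: [70597/350, 20401/150, 74281/525]
rounded: [202, 136, 141]

(0,1) stack=L1,L2,L3,L4,L5,L6; from [0,0,0]:
+L1 (α=1) → [69, 41, 157]
+L2 (α=1/4) → [199/2, 177/2, 259/2]
+L3 (α=2/3) → [595/6, 1025/6, 683/6]
+L4 (α=1/6) → [2993/36, 5467/36, 4291/36]
+L5 (α=1/2) → [9437/72, 11191/72, 6343/72]
+L6 (α=2/3) → [26573/216, 26743/216, 40183/216]
→ [123, 124, 186]


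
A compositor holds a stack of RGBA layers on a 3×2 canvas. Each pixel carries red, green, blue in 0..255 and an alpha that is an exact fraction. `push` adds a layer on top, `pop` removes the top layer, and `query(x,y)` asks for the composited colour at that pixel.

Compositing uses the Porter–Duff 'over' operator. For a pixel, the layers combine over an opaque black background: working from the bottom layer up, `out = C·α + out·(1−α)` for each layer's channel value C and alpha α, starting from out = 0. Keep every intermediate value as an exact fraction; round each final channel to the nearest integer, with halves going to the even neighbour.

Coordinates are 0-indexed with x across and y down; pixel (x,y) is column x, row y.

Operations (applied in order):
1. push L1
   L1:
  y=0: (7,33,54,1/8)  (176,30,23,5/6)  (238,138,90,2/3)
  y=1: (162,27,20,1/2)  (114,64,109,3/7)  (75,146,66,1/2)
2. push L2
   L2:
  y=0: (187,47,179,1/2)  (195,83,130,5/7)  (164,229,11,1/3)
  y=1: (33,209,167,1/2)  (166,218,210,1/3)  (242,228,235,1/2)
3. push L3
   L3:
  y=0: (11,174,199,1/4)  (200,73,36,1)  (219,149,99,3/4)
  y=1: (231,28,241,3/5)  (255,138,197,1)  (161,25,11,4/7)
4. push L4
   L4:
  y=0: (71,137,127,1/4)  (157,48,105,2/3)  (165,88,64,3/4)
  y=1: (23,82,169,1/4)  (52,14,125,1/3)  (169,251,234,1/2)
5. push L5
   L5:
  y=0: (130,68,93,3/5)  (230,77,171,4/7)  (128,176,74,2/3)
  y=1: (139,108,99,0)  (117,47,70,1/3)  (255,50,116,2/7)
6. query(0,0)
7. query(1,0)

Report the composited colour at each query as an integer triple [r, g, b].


at x=0,y=0 over L1,L2,L3,L4,L5:
L1 α=1/8: [7/8, 33/8, 27/4]
L2 α=1/2: [1503/16, 409/16, 743/8]
L3 α=1/4: [4685/64, 4011/64, 3821/32]
L4 α=1/4: [18599/256, 20801/256, 15527/128]
L5 α=3/5: [68519/640, 46913/640, 33383/320]
→ [107, 73, 104]

(1,0) stack=L1,L2,L3,L4,L5; from [0,0,0]:
L1 α=5/6: [440/3, 25, 115/6]
L2 α=5/7: [3805/21, 465/7, 295/3]
L3 α=1: [200, 73, 36]
L4 α=2/3: [514/3, 169/3, 82]
L5 α=4/7: [1434/7, 477/7, 930/7]
= [205, 68, 133]


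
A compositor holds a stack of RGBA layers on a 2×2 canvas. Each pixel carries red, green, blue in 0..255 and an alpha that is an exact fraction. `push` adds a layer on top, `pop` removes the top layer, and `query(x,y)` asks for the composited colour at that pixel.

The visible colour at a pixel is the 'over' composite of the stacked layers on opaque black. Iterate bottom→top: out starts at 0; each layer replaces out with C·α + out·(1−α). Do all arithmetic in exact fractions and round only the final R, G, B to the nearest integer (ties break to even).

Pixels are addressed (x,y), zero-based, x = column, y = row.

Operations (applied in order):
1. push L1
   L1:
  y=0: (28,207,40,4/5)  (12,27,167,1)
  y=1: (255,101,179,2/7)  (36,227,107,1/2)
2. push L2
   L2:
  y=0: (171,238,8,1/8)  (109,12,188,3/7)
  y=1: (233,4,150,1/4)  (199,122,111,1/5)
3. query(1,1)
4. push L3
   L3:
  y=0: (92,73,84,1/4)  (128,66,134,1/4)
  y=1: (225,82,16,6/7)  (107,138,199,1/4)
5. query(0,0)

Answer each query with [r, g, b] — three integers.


at x=1,y=1 over L1,L2:
+L1 (α=1/2) → [18, 227/2, 107/2]
+L2 (α=1/5) → [271/5, 576/5, 65]
→ [54, 115, 65]

at x=0,y=0 over L1,L2,L3:
after L1 α=4/5: [112/5, 828/5, 32]
after L2 α=1/8: [1639/40, 3493/20, 29]
after L3 α=1/4: [8597/160, 11939/80, 171/4]
rounded: [54, 149, 43]


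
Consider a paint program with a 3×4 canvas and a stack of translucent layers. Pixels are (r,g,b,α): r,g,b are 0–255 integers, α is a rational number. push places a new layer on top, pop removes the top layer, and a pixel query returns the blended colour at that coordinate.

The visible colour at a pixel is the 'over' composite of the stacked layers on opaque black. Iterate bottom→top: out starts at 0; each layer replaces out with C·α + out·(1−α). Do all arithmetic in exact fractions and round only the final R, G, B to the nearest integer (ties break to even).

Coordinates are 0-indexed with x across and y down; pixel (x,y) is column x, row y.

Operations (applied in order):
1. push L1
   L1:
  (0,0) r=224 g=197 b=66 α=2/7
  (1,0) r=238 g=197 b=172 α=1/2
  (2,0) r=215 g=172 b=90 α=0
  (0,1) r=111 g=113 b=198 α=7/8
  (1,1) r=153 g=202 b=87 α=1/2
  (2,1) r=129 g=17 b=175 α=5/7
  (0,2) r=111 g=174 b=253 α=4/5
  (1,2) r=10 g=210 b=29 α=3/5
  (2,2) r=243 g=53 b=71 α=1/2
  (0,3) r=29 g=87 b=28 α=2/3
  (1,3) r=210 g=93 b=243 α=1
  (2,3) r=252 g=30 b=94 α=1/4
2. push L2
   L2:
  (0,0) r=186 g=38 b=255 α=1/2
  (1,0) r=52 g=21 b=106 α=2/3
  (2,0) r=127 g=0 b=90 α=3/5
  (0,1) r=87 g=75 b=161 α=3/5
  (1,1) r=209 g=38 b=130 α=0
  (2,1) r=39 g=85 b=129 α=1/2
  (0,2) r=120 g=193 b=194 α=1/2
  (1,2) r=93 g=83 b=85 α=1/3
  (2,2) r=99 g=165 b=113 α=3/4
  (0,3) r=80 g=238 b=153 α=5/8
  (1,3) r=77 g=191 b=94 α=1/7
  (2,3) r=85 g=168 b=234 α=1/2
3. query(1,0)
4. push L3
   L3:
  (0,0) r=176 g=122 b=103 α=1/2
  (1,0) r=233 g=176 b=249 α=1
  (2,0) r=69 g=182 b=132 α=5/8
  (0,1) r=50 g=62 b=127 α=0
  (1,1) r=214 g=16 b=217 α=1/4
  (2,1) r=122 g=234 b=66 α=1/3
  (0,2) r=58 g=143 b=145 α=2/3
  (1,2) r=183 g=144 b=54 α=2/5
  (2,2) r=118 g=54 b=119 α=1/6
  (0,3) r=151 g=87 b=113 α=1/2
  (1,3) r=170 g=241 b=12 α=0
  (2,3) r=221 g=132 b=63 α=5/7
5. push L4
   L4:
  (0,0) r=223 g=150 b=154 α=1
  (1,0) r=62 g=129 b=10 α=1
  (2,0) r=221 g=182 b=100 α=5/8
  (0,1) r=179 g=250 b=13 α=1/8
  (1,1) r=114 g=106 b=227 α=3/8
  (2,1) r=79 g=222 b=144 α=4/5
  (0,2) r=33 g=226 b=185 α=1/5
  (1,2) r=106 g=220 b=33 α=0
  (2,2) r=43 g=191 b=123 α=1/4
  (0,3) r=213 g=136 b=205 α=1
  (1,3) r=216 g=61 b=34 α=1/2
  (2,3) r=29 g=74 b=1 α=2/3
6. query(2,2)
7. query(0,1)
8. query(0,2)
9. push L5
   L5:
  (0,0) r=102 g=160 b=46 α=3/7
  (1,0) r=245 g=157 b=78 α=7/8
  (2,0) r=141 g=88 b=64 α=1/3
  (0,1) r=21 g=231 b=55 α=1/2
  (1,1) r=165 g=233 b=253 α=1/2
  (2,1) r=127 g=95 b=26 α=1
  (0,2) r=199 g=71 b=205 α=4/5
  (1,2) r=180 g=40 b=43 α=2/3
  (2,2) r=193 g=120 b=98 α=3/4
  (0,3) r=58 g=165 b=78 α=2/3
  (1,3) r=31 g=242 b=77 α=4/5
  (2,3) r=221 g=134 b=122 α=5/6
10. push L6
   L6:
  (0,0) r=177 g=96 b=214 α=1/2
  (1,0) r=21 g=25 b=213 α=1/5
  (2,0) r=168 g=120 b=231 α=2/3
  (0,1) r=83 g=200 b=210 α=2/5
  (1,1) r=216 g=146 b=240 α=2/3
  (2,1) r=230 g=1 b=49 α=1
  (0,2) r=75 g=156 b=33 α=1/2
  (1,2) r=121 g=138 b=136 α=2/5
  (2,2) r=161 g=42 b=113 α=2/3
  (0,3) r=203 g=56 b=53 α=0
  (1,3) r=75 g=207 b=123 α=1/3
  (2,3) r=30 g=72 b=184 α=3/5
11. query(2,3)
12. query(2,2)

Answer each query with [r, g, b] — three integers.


(1,0) stack=L1,L2; from [0,0,0]:
+L1 (α=1/2) → [119, 197/2, 86]
+L2 (α=2/3) → [223/3, 281/6, 298/3]
→ [74, 47, 99]

query (2,2) [L1,L2,L3,L4] — begin 0,0,0
L1 α=1/2: [243/2, 53/2, 71/2]
L2 α=3/4: [837/8, 1043/8, 749/8]
L3 α=1/6: [5129/48, 5647/48, 4697/48]
L4 α=1/4: [5817/64, 8703/64, 6665/64]
rounded: [91, 136, 104]

query (0,1) [L1,L2,L3,L4] — begin 0,0,0
after L1 α=7/8: [777/8, 791/8, 693/4]
after L2 α=3/5: [1821/20, 1691/20, 1659/10]
after L3 α=0: [1821/20, 1691/20, 1659/10]
after L4 α=1/8: [16327/160, 16837/160, 11743/80]
= [102, 105, 147]

at x=0,y=2 over L1,L2,L3,L4:
L1 α=4/5: [444/5, 696/5, 1012/5]
L2 α=1/2: [522/5, 1661/10, 991/5]
L3 α=2/3: [1102/15, 1507/10, 2441/15]
L4 α=1/5: [4903/75, 4144/25, 12539/75]
→ [65, 166, 167]

(2,3) stack=L1,L2,L3,L4,L5,L6; from [0,0,0]:
+L1 (α=1/4) → [63, 15/2, 47/2]
+L2 (α=1/2) → [74, 351/4, 515/4]
+L3 (α=5/7) → [179, 1671/14, 1145/14]
+L4 (α=2/3) → [79, 3743/42, 391/14]
+L5 (α=5/6) → [592/3, 31883/252, 2977/28]
+L6 (α=3/5) → [1454/15, 59099/630, 2141/14]
→ [97, 94, 153]

(2,2) stack=L1,L2,L3,L4,L5,L6; from [0,0,0]:
after L1 α=1/2: [243/2, 53/2, 71/2]
after L2 α=3/4: [837/8, 1043/8, 749/8]
after L3 α=1/6: [5129/48, 5647/48, 4697/48]
after L4 α=1/4: [5817/64, 8703/64, 6665/64]
after L5 α=3/4: [42873/256, 31743/256, 25481/256]
after L6 α=2/3: [125305/768, 17749/256, 27779/256]
= [163, 69, 109]


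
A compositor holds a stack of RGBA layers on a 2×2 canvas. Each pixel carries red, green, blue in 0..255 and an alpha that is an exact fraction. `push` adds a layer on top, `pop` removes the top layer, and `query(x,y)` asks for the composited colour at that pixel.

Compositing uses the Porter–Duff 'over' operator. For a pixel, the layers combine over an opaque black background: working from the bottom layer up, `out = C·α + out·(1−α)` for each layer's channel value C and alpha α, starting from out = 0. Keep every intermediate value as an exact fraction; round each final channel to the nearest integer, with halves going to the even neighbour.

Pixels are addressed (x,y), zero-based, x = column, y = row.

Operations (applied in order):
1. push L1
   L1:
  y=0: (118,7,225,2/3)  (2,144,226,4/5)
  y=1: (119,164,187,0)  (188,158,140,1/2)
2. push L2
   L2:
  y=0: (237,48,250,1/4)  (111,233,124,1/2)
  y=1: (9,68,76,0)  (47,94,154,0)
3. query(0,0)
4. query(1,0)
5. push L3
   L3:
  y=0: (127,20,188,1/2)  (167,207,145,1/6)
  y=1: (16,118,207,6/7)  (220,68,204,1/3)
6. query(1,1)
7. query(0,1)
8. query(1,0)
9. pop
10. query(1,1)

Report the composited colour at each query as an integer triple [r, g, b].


query (0,0) [L1,L2] — begin 0,0,0
+L1 (α=2/3) → [236/3, 14/3, 150]
+L2 (α=1/4) → [473/4, 31/2, 175]
→ [118, 16, 175]

at x=1,y=0 over L1,L2:
L1 α=4/5: [8/5, 576/5, 904/5]
L2 α=1/2: [563/10, 1741/10, 762/5]
rounded: [56, 174, 152]

at x=1,y=1 over L1,L2,L3:
L1 α=1/2: [94, 79, 70]
L2 α=0: [94, 79, 70]
L3 α=1/3: [136, 226/3, 344/3]
= [136, 75, 115]

query (0,1) [L1,L2,L3] — begin 0,0,0
after L1 α=0: [0, 0, 0]
after L2 α=0: [0, 0, 0]
after L3 α=6/7: [96/7, 708/7, 1242/7]
→ [14, 101, 177]

query (1,0) [L1,L2,L3] — begin 0,0,0
+L1 (α=4/5) → [8/5, 576/5, 904/5]
+L2 (α=1/2) → [563/10, 1741/10, 762/5]
+L3 (α=1/6) → [299/4, 2155/12, 907/6]
rounded: [75, 180, 151]

at x=1,y=1 over L1,L2:
after L1 α=1/2: [94, 79, 70]
after L2 α=0: [94, 79, 70]
rounded: [94, 79, 70]


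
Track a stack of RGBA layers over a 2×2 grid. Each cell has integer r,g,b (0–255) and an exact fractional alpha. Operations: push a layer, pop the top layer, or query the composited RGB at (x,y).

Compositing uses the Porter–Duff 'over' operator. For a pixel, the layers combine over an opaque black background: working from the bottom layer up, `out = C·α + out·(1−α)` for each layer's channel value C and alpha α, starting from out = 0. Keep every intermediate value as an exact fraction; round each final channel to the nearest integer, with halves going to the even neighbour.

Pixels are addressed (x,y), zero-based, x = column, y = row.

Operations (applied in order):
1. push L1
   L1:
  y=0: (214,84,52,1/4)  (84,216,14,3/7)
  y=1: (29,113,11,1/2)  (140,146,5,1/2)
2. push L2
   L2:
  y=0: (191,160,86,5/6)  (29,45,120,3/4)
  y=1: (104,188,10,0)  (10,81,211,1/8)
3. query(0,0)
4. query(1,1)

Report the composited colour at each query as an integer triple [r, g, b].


at x=0,y=0 over L1,L2:
+L1 (α=1/4) → [107/2, 21, 13]
+L2 (α=5/6) → [2017/12, 821/6, 443/6]
rounded: [168, 137, 74]

at x=1,y=1 over L1,L2:
L1 α=1/2: [70, 73, 5/2]
L2 α=1/8: [125/2, 74, 457/16]
→ [62, 74, 29]


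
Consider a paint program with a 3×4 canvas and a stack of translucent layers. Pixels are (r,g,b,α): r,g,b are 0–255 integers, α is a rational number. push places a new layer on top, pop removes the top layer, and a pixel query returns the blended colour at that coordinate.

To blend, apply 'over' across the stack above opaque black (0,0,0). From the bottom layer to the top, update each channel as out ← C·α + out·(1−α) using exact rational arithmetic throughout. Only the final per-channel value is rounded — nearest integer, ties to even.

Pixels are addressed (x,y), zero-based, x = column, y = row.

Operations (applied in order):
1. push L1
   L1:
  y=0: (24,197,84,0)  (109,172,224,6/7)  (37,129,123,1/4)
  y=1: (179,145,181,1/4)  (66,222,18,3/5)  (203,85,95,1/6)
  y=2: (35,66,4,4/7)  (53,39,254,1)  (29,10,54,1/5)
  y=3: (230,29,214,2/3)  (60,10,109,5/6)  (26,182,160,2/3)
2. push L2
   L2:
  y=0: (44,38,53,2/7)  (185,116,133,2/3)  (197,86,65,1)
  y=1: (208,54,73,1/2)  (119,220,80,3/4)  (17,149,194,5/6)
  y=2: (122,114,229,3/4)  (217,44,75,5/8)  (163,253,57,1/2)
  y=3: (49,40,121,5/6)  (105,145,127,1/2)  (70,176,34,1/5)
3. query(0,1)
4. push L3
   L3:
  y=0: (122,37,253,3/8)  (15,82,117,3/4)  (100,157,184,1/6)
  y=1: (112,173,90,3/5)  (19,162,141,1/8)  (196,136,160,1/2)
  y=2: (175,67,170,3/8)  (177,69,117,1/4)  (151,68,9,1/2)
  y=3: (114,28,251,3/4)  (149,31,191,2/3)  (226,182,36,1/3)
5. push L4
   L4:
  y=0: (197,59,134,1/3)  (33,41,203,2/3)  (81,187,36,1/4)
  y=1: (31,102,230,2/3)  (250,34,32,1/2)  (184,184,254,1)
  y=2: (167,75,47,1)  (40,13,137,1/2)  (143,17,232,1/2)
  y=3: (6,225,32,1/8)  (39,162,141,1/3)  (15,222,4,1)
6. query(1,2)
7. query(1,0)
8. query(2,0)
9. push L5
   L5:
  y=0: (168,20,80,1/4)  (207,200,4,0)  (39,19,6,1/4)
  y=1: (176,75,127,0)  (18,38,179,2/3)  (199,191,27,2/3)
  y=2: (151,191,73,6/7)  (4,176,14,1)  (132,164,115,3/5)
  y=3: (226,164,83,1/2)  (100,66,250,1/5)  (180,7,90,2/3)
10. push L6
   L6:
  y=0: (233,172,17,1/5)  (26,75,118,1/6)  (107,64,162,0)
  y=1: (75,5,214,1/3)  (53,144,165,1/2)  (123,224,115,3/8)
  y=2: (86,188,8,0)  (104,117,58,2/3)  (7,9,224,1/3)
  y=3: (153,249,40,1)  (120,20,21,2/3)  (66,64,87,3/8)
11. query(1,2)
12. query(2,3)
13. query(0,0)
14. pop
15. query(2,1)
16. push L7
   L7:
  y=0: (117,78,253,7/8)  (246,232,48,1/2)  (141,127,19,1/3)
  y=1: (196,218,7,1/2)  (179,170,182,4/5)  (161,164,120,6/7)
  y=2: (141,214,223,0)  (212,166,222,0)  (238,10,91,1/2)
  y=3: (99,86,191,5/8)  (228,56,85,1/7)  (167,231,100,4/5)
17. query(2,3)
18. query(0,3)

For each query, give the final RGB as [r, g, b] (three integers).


query (0,1) [L1,L2] — begin 0,0,0
L1 α=1/4: [179/4, 145/4, 181/4]
L2 α=1/2: [1011/8, 361/8, 473/8]
= [126, 45, 59]

(1,2) stack=L1,L2,L3,L4; from [0,0,0]:
+L1 (α=1) → [53, 39, 254]
+L2 (α=5/8) → [311/2, 337/8, 1137/8]
+L3 (α=1/4) → [1287/8, 1563/32, 4347/32]
+L4 (α=1/2) → [1607/16, 1979/64, 8731/64]
rounded: [100, 31, 136]

at x=1,y=0 over L1,L2,L3,L4:
+L1 (α=6/7) → [654/7, 1032/7, 192]
+L2 (α=2/3) → [3244/21, 2656/21, 458/3]
+L3 (α=3/4) → [4189/84, 3911/42, 1511/12]
+L4 (α=2/3) → [9733/252, 7355/126, 6383/36]
= [39, 58, 177]

query (2,0) [L1,L2,L3,L4] — begin 0,0,0
+L1 (α=1/4) → [37/4, 129/4, 123/4]
+L2 (α=1) → [197, 86, 65]
+L3 (α=1/6) → [1085/6, 587/6, 509/6]
+L4 (α=1/4) → [1247/8, 961/8, 581/8]
= [156, 120, 73]

(1,2) stack=L1,L2,L3,L4,L5,L6; from [0,0,0]:
after L1 α=1: [53, 39, 254]
after L2 α=5/8: [311/2, 337/8, 1137/8]
after L3 α=1/4: [1287/8, 1563/32, 4347/32]
after L4 α=1/2: [1607/16, 1979/64, 8731/64]
after L5 α=1: [4, 176, 14]
after L6 α=2/3: [212/3, 410/3, 130/3]
→ [71, 137, 43]

at x=2,y=3 over L1,L2,L3,L4,L5,L6:
after L1 α=2/3: [52/3, 364/3, 320/3]
after L2 α=1/5: [418/15, 1984/15, 1382/15]
after L3 α=1/3: [4226/45, 6698/45, 3304/45]
after L4 α=1: [15, 222, 4]
after L5 α=2/3: [125, 236/3, 184/3]
after L6 α=3/8: [823/8, 439/6, 1703/24]
→ [103, 73, 71]

at x=0,y=0 over L1,L2,L3,L4,L5,L6:
after L1 α=0: [0, 0, 0]
after L2 α=2/7: [88/7, 76/7, 106/7]
after L3 α=3/8: [1501/28, 1157/56, 5843/56]
after L4 α=1/3: [4259/42, 2809/84, 9595/84]
after L5 α=1/4: [6611/56, 3369/112, 11835/112]
after L6 α=1/5: [9873/70, 1637/28, 12311/140]
→ [141, 58, 88]

query (2,1) [L1,L2,L3,L4,L5] — begin 0,0,0
L1 α=1/6: [203/6, 85/6, 95/6]
L2 α=5/6: [713/36, 4555/36, 5915/36]
L3 α=1/2: [7769/72, 9451/72, 11675/72]
L4 α=1: [184, 184, 254]
L5 α=2/3: [194, 566/3, 308/3]
rounded: [194, 189, 103]

query (2,3) [L1,L2,L3,L4,L5,L7] — begin 0,0,0
after L1 α=2/3: [52/3, 364/3, 320/3]
after L2 α=1/5: [418/15, 1984/15, 1382/15]
after L3 α=1/3: [4226/45, 6698/45, 3304/45]
after L4 α=1: [15, 222, 4]
after L5 α=2/3: [125, 236/3, 184/3]
after L7 α=4/5: [793/5, 3008/15, 1384/15]
→ [159, 201, 92]

query (0,3) [L1,L2,L3,L4,L5,L7] — begin 0,0,0
after L1 α=2/3: [460/3, 58/3, 428/3]
after L2 α=5/6: [1195/18, 329/9, 2243/18]
after L3 α=3/4: [7351/72, 1085/36, 15797/72]
after L4 α=1/8: [51889/576, 15695/288, 112883/576]
after L5 α=1/2: [182065/1152, 62927/576, 160691/1152]
after L7 α=5/8: [372145/3072, 145487/1536, 527411/3072]
= [121, 95, 172]


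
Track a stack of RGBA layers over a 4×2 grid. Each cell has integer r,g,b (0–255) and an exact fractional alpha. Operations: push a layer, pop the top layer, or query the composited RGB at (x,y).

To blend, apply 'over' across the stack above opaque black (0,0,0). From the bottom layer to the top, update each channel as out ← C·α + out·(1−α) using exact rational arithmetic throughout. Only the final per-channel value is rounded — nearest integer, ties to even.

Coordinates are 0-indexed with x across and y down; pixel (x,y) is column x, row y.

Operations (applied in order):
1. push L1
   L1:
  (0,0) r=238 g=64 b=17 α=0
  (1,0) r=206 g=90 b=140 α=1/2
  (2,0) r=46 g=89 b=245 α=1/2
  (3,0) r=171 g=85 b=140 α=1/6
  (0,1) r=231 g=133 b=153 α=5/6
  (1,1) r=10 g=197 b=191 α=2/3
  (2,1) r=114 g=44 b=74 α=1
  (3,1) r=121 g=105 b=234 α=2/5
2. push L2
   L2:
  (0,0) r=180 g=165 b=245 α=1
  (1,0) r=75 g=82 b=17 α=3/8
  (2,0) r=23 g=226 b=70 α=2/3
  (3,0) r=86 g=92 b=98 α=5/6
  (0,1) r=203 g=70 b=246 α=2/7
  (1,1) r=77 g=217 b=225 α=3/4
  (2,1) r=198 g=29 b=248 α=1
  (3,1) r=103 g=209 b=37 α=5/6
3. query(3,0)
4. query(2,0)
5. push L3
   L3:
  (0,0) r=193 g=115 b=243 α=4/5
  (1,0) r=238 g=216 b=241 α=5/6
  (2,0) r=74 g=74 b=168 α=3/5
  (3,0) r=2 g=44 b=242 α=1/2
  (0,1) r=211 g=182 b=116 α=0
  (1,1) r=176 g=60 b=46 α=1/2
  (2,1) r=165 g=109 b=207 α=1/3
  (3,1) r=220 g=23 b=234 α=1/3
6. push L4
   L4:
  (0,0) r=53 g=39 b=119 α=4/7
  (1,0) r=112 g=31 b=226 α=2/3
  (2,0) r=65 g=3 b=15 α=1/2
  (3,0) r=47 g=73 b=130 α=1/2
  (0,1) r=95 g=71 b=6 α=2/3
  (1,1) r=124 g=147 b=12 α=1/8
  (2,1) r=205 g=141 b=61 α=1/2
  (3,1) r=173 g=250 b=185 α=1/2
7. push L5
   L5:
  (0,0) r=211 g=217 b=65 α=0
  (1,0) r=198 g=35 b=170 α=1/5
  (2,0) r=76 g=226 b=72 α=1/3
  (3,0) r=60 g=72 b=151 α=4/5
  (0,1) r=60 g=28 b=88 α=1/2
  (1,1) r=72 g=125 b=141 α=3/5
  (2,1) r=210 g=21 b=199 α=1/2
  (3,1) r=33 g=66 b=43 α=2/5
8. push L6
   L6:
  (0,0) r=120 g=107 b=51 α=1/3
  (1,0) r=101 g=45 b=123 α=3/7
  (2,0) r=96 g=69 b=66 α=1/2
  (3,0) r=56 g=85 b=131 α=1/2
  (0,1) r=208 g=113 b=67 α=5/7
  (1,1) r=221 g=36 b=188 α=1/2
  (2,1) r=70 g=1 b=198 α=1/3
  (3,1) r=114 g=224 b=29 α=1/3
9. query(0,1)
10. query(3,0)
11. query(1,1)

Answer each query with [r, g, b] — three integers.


(3,0) stack=L1,L2; from [0,0,0]:
+L1 (α=1/6) → [57/2, 85/6, 70/3]
+L2 (α=5/6) → [917/12, 2845/36, 770/9]
rounded: [76, 79, 86]

at x=2,y=0 over L1,L2:
after L1 α=1/2: [23, 89/2, 245/2]
after L2 α=2/3: [23, 331/2, 175/2]
→ [23, 166, 88]

query (0,1) [L1,L2,L3,L4,L5,L6] — begin 0,0,0
L1 α=5/6: [385/2, 665/6, 255/2]
L2 α=2/7: [391/2, 595/6, 2259/14]
L3 α=0: [391/2, 595/6, 2259/14]
L4 α=2/3: [257/2, 1447/18, 809/14]
L5 α=1/2: [377/4, 1951/36, 2041/28]
L6 α=5/7: [351/2, 12121/126, 6731/98]
= [176, 96, 69]

at x=3,y=0 over L1,L2,L3,L4,L5,L6:
after L1 α=1/6: [57/2, 85/6, 70/3]
after L2 α=5/6: [917/12, 2845/36, 770/9]
after L3 α=1/2: [941/24, 4429/72, 1474/9]
after L4 α=1/2: [2069/48, 9685/144, 1322/9]
after L5 α=4/5: [13589/240, 51157/720, 6758/45]
after L6 α=1/2: [27029/480, 112357/1440, 12653/90]
= [56, 78, 141]

(1,1) stack=L1,L2,L3,L4,L5,L6; from [0,0,0]:
+L1 (α=2/3) → [20/3, 394/3, 382/3]
+L2 (α=3/4) → [713/12, 2347/12, 2407/12]
+L3 (α=1/2) → [2825/24, 3067/24, 2959/24]
+L4 (α=1/8) → [22751/192, 24997/192, 21001/192]
+L5 (α=3/5) → [43487/480, 60997/480, 61609/480]
+L6 (α=1/2) → [149567/960, 78277/960, 151849/960]
rounded: [156, 82, 158]


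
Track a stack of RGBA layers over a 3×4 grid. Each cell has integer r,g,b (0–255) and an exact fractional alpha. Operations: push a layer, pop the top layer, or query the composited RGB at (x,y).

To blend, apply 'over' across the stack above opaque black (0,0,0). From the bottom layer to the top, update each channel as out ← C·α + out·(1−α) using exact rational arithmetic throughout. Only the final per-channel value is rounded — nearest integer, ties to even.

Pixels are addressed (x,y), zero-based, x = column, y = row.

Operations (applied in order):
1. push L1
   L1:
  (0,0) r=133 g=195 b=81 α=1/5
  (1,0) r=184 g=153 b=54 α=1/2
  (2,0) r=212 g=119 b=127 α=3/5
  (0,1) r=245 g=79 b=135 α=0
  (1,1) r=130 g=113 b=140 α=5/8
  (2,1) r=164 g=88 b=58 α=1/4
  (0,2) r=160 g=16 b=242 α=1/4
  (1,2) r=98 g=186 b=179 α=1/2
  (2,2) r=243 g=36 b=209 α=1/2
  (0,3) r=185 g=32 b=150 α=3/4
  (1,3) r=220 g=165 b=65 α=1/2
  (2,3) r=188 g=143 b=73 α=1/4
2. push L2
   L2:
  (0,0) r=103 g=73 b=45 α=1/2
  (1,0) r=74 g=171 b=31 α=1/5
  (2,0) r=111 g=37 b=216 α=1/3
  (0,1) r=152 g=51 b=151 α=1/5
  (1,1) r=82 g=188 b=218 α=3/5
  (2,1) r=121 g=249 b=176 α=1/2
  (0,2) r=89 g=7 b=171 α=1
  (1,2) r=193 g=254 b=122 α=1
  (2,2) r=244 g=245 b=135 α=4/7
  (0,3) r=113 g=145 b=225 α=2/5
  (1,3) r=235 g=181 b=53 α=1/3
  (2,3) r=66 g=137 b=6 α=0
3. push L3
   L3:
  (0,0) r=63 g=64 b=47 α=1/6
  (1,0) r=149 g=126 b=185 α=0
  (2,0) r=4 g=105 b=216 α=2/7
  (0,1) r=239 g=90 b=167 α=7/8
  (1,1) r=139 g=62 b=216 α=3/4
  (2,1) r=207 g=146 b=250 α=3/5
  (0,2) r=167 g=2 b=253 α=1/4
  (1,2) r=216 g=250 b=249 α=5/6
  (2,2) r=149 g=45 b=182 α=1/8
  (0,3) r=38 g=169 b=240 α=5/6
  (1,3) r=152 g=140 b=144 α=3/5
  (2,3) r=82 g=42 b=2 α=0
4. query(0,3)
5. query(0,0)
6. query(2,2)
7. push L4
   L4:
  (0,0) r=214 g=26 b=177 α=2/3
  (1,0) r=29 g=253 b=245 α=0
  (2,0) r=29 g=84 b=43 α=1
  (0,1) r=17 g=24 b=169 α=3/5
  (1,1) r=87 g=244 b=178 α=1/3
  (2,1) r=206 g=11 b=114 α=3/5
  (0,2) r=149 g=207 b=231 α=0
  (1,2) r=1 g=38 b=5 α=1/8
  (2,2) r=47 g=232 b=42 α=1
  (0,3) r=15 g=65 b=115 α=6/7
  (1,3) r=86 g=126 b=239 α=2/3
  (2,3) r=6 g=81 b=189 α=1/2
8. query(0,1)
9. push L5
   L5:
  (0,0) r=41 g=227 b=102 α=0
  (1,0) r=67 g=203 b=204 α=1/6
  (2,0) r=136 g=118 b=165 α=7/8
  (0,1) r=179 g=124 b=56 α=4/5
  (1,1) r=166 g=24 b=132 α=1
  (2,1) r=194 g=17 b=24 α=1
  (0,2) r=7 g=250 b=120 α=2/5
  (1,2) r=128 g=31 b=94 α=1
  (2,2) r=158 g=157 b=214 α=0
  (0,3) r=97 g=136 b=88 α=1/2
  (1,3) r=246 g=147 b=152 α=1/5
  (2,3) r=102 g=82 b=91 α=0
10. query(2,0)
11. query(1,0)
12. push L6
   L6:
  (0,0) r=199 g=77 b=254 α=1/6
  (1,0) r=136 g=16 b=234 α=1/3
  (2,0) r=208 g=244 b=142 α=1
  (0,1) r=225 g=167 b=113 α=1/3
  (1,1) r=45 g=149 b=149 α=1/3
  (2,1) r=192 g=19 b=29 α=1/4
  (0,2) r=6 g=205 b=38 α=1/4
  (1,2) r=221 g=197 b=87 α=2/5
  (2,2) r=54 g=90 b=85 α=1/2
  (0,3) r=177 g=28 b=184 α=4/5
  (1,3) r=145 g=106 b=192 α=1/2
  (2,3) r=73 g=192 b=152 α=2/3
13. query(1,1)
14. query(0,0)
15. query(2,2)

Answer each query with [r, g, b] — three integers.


query (0,3) [L1,L2,L3] — begin 0,0,0
after L1 α=3/4: [555/4, 24, 225/2]
after L2 α=2/5: [2569/20, 362/5, 315/2]
after L3 α=5/6: [2123/40, 1529/10, 905/4]
= [53, 153, 226]

query (0,0) [L1,L2,L3] — begin 0,0,0
+L1 (α=1/5) → [133/5, 39, 81/5]
+L2 (α=1/2) → [324/5, 56, 153/5]
+L3 (α=1/6) → [129/2, 172/3, 100/3]
→ [64, 57, 33]

query (2,2) [L1,L2,L3] — begin 0,0,0
after L1 α=1/2: [243/2, 18, 209/2]
after L2 α=4/7: [383/2, 1034/7, 1707/14]
after L3 α=1/8: [2979/16, 1079/8, 2071/16]
rounded: [186, 135, 129]

at x=0,y=1 over L1,L2,L3,L4:
+L1 (α=0) → [0, 0, 0]
+L2 (α=1/5) → [152/5, 51/5, 151/5]
+L3 (α=7/8) → [8517/40, 3201/40, 1499/10]
+L4 (α=3/5) → [9537/100, 4641/100, 4034/25]
→ [95, 46, 161]

query (2,0) [L1,L2,L3,L4,L5] — begin 0,0,0
after L1 α=3/5: [636/5, 357/5, 381/5]
after L2 α=1/3: [609/5, 899/15, 614/5]
after L3 α=2/7: [617/7, 1529/21, 1046/7]
after L4 α=1: [29, 84, 43]
after L5 α=7/8: [981/8, 455/4, 599/4]
= [123, 114, 150]

query (1,0) [L1,L2,L3,L4,L5] — begin 0,0,0
after L1 α=1/2: [92, 153/2, 27]
after L2 α=1/5: [442/5, 477/5, 139/5]
after L3 α=0: [442/5, 477/5, 139/5]
after L4 α=0: [442/5, 477/5, 139/5]
after L5 α=1/6: [509/6, 340/3, 343/6]
= [85, 113, 57]

at x=1,y=1 over L1,L2,L3,L4,L5,L6:
L1 α=5/8: [325/4, 565/8, 175/2]
L2 α=3/5: [817/10, 2821/20, 829/5]
L3 α=3/4: [4987/40, 6541/80, 4069/20]
L4 α=1/3: [6727/60, 16301/120, 5849/30]
L5 α=1: [166, 24, 132]
L6 α=1/3: [377/3, 197/3, 413/3]
rounded: [126, 66, 138]

at x=0,y=0 over L1,L2,L3,L4,L5,L6:
L1 α=1/5: [133/5, 39, 81/5]
L2 α=1/2: [324/5, 56, 153/5]
L3 α=1/6: [129/2, 172/3, 100/3]
L4 α=2/3: [985/6, 328/9, 1162/9]
L5 α=0: [985/6, 328/9, 1162/9]
L6 α=1/6: [6119/36, 2333/54, 4048/27]
→ [170, 43, 150]

(2,2) stack=L1,L2,L3,L4,L5,L6; from [0,0,0]:
+L1 (α=1/2) → [243/2, 18, 209/2]
+L2 (α=4/7) → [383/2, 1034/7, 1707/14]
+L3 (α=1/8) → [2979/16, 1079/8, 2071/16]
+L4 (α=1) → [47, 232, 42]
+L5 (α=0) → [47, 232, 42]
+L6 (α=1/2) → [101/2, 161, 127/2]
rounded: [50, 161, 64]


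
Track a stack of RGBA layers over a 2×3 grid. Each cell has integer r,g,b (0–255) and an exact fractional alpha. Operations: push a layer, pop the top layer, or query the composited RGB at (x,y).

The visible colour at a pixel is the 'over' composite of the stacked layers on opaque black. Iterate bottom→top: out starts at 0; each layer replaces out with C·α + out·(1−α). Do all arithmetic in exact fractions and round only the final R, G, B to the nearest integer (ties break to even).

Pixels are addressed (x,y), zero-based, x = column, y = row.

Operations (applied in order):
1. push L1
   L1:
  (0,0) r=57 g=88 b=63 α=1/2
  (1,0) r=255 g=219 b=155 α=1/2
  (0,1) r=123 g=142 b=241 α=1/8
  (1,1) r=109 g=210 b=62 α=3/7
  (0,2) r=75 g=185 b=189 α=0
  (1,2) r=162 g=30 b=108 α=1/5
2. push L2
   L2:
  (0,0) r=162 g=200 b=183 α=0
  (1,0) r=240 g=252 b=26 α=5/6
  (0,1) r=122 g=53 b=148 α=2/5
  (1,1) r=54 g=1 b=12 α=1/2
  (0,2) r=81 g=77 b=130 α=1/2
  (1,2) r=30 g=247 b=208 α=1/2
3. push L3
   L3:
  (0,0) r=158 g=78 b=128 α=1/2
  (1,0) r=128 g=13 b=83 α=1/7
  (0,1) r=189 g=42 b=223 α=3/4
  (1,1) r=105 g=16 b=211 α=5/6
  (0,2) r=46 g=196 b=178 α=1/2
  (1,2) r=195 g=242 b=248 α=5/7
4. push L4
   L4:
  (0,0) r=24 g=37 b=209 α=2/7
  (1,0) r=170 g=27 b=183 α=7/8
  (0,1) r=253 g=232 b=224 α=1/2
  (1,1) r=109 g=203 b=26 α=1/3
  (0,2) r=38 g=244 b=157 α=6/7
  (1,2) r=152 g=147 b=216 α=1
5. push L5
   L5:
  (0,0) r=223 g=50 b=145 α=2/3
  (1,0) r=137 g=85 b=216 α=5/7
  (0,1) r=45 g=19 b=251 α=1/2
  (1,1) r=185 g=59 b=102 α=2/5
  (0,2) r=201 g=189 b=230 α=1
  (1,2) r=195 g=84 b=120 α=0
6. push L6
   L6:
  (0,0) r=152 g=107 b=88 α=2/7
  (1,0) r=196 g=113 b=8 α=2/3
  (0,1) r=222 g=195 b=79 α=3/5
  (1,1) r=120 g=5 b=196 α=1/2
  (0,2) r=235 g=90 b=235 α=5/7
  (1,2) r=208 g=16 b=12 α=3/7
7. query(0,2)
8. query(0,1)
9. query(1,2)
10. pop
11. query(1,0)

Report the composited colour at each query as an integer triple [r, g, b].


(0,2) stack=L1,L2,L3,L4,L5,L6; from [0,0,0]:
L1 α=0: [0, 0, 0]
L2 α=1/2: [81/2, 77/2, 65]
L3 α=1/2: [173/4, 469/4, 243/2]
L4 α=6/7: [155/4, 6325/28, 2127/14]
L5 α=1: [201, 189, 230]
L6 α=5/7: [1577/7, 828/7, 1635/7]
= [225, 118, 234]

at x=0,y=1 over L1,L2,L3,L4,L5,L6:
after L1 α=1/8: [123/8, 71/4, 241/8]
after L2 α=2/5: [2321/40, 637/20, 3091/40]
after L3 α=3/4: [25001/160, 3157/80, 29851/160]
after L4 α=1/2: [65481/320, 21717/160, 65691/320]
after L5 α=1/2: [79881/640, 24757/320, 146011/640]
after L6 α=3/5: [293001/1600, 118357/800, 221851/1600]
rounded: [183, 148, 139]

(1,2) stack=L1,L2,L3,L4,L5,L6; from [0,0,0]:
+L1 (α=1/5) → [162/5, 6, 108/5]
+L2 (α=1/2) → [156/5, 253/2, 574/5]
+L3 (α=5/7) → [741/5, 209, 7348/35]
+L4 (α=1) → [152, 147, 216]
+L5 (α=0) → [152, 147, 216]
+L6 (α=3/7) → [176, 636/7, 900/7]
= [176, 91, 129]

at x=1,y=0 over L1,L2,L3,L4,L5:
after L1 α=1/2: [255/2, 219/2, 155/2]
after L2 α=5/6: [885/4, 913/4, 415/12]
after L3 α=1/7: [2911/14, 395/2, 83/2]
after L4 α=7/8: [19571/112, 773/16, 2645/16]
after L5 α=5/7: [57931/392, 4173/56, 11285/56]
→ [148, 75, 202]


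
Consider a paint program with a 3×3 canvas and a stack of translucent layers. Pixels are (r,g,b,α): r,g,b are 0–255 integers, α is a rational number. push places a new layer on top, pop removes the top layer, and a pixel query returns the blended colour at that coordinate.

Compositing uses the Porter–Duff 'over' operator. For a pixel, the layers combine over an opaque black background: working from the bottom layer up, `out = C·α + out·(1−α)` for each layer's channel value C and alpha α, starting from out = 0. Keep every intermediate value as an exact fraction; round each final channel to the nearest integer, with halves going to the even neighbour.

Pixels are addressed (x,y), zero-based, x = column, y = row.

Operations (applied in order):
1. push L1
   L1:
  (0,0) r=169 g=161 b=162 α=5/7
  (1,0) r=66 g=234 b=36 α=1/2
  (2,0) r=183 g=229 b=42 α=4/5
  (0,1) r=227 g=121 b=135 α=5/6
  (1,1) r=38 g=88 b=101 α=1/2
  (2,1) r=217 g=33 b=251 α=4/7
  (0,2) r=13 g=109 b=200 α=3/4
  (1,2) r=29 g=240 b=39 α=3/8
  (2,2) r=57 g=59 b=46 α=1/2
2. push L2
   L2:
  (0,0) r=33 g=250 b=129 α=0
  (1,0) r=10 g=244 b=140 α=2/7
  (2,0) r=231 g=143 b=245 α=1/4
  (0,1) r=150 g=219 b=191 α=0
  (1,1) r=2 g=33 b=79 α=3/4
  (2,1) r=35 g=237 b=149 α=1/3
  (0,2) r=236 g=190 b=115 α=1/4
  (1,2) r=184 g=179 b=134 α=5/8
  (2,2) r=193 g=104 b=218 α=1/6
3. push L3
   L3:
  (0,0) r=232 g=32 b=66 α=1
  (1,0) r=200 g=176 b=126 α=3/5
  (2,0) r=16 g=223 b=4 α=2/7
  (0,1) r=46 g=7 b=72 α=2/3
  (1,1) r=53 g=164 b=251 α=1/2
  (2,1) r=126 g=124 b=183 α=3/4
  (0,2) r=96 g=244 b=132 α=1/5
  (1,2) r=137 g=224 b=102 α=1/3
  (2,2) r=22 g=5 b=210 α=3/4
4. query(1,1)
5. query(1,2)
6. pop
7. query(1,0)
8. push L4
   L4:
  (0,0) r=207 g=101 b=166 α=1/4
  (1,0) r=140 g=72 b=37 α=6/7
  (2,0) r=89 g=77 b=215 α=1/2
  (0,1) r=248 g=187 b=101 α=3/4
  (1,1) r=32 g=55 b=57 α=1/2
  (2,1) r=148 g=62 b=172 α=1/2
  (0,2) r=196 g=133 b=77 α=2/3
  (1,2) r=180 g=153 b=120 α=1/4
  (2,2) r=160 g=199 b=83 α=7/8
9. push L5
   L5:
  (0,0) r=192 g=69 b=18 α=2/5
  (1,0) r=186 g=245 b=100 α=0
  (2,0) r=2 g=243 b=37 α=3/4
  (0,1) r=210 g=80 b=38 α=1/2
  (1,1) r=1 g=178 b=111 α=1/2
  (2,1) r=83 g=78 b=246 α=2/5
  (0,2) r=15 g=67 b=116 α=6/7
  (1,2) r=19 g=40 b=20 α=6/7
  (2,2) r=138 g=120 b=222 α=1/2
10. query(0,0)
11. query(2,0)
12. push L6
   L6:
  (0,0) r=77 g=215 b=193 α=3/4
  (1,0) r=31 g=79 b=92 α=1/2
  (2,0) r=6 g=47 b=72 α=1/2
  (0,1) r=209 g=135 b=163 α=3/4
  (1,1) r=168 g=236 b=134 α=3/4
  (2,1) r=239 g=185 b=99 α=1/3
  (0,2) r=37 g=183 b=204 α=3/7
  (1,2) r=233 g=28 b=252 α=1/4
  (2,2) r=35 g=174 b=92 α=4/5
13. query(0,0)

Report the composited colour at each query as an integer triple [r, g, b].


(1,1) stack=L1,L2,L3; from [0,0,0]:
L1 α=1/2: [19, 44, 101/2]
L2 α=3/4: [25/4, 143/4, 575/8]
L3 α=1/2: [237/8, 799/8, 2583/16]
→ [30, 100, 161]

at x=1,y=2 over L1,L2,L3:
+L1 (α=3/8) → [87/8, 90, 117/8]
+L2 (α=5/8) → [7621/64, 1165/8, 5711/64]
+L3 (α=1/3) → [12005/96, 687/4, 8975/96]
= [125, 172, 93]

at x=1,y=0 over L1,L2:
after L1 α=1/2: [33, 117, 18]
after L2 α=2/7: [185/7, 1073/7, 370/7]
rounded: [26, 153, 53]

at x=0,y=0 over L1,L2,L4,L5:
after L1 α=5/7: [845/7, 115, 810/7]
after L2 α=0: [845/7, 115, 810/7]
after L4 α=1/4: [996/7, 223/2, 898/7]
after L5 α=2/5: [5676/35, 189/2, 2946/35]
= [162, 94, 84]

(2,0) stack=L1,L2,L4,L5; from [0,0,0]:
L1 α=4/5: [732/5, 916/5, 168/5]
L2 α=1/4: [3351/20, 3463/20, 1729/20]
L4 α=1/2: [5131/40, 5003/40, 6029/40]
L5 α=3/4: [5371/160, 34163/160, 10469/160]
= [34, 214, 65]

at x=0,y=0 over L1,L2,L4,L5,L6:
+L1 (α=5/7) → [845/7, 115, 810/7]
+L2 (α=0) → [845/7, 115, 810/7]
+L4 (α=1/4) → [996/7, 223/2, 898/7]
+L5 (α=2/5) → [5676/35, 189/2, 2946/35]
+L6 (α=3/4) → [13761/140, 1479/8, 23211/140]
rounded: [98, 185, 166]
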